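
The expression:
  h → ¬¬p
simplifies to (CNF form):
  p ∨ ¬h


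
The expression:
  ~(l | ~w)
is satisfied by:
  {w: True, l: False}


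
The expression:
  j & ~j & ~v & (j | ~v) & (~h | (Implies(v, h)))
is never true.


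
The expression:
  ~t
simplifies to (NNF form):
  ~t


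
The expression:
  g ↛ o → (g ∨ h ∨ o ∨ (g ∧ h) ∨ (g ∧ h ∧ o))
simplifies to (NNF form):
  True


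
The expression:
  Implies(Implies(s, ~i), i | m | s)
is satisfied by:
  {i: True, m: True, s: True}
  {i: True, m: True, s: False}
  {i: True, s: True, m: False}
  {i: True, s: False, m: False}
  {m: True, s: True, i: False}
  {m: True, s: False, i: False}
  {s: True, m: False, i: False}


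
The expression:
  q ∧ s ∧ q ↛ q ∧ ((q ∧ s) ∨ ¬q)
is never true.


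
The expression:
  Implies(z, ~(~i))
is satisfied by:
  {i: True, z: False}
  {z: False, i: False}
  {z: True, i: True}


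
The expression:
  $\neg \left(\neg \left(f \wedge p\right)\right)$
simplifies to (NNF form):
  $f \wedge p$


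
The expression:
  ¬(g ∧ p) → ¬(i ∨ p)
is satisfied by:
  {g: True, p: False, i: False}
  {g: False, p: False, i: False}
  {p: True, g: True, i: False}
  {i: True, p: True, g: True}


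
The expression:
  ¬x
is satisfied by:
  {x: False}


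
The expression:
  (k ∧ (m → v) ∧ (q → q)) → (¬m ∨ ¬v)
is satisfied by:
  {k: False, m: False, v: False}
  {v: True, k: False, m: False}
  {m: True, k: False, v: False}
  {v: True, m: True, k: False}
  {k: True, v: False, m: False}
  {v: True, k: True, m: False}
  {m: True, k: True, v: False}


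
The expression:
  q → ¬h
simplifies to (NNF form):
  ¬h ∨ ¬q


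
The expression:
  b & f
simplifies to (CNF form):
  b & f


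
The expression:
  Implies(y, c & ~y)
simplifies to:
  ~y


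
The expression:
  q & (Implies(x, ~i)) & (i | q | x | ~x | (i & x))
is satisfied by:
  {q: True, x: False, i: False}
  {q: True, i: True, x: False}
  {q: True, x: True, i: False}


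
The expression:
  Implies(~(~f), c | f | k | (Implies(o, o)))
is always true.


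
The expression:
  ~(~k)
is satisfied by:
  {k: True}


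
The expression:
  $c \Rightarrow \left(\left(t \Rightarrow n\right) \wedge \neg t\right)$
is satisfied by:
  {c: False, t: False}
  {t: True, c: False}
  {c: True, t: False}


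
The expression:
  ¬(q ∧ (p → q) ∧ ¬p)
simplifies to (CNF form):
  p ∨ ¬q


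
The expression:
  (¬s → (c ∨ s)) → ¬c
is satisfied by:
  {c: False}


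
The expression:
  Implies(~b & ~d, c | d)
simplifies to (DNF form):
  b | c | d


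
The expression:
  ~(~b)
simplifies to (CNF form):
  b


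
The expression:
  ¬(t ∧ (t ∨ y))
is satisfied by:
  {t: False}


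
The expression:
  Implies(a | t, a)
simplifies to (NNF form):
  a | ~t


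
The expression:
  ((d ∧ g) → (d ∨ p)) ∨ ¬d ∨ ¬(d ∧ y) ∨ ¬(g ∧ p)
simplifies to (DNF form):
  True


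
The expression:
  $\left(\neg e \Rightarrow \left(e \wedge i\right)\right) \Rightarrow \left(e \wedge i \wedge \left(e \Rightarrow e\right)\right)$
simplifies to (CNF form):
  $i \vee \neg e$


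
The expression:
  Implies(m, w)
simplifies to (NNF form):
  w | ~m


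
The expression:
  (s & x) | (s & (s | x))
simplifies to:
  s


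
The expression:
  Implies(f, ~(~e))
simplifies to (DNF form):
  e | ~f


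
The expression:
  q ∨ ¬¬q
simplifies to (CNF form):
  q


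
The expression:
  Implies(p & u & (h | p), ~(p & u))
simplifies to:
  ~p | ~u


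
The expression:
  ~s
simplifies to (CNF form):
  ~s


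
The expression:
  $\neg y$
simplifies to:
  $\neg y$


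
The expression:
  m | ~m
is always true.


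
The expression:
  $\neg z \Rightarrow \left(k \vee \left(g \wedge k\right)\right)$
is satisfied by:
  {k: True, z: True}
  {k: True, z: False}
  {z: True, k: False}


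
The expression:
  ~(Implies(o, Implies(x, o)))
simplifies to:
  False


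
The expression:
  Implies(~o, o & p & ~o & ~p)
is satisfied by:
  {o: True}


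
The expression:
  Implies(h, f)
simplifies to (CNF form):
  f | ~h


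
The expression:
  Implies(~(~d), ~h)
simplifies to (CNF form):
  ~d | ~h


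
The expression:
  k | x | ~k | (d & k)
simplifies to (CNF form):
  True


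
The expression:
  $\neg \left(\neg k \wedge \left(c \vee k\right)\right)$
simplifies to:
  $k \vee \neg c$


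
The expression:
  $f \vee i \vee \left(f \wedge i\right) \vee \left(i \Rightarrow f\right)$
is always true.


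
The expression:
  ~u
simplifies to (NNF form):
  ~u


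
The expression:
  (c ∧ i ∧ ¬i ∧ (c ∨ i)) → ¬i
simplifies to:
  True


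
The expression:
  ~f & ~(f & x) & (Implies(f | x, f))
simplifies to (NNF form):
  ~f & ~x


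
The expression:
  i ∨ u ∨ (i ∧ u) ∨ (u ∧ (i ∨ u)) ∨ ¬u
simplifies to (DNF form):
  True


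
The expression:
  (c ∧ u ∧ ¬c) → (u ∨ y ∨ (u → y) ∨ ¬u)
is always true.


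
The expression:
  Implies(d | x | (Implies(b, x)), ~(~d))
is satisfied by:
  {b: True, d: True, x: False}
  {d: True, x: False, b: False}
  {b: True, d: True, x: True}
  {d: True, x: True, b: False}
  {b: True, x: False, d: False}


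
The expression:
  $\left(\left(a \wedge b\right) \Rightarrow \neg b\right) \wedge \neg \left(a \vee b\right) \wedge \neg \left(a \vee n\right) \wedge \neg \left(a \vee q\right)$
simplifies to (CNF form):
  $\neg a \wedge \neg b \wedge \neg n \wedge \neg q$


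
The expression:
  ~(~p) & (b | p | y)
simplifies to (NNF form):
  p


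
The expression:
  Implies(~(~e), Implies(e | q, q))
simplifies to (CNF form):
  q | ~e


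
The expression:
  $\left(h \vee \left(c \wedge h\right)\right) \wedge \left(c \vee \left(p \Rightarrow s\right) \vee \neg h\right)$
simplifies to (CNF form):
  $h \wedge \left(c \vee s \vee \neg p\right)$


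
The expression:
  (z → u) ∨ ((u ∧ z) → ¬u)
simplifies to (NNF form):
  True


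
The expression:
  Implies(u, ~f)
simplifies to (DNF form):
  ~f | ~u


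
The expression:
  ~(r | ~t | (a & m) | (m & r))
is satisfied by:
  {t: True, m: False, a: False, r: False}
  {t: True, a: True, m: False, r: False}
  {t: True, m: True, a: False, r: False}


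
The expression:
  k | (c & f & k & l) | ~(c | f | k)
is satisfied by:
  {k: True, c: False, f: False}
  {f: True, k: True, c: False}
  {k: True, c: True, f: False}
  {f: True, k: True, c: True}
  {f: False, c: False, k: False}


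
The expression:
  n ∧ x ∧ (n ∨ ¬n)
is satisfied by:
  {x: True, n: True}


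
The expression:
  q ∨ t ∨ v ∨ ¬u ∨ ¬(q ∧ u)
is always true.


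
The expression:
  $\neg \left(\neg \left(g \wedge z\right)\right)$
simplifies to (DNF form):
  $g \wedge z$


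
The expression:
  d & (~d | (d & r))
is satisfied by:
  {r: True, d: True}


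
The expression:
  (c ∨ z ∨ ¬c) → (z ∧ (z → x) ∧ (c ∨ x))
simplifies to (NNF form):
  x ∧ z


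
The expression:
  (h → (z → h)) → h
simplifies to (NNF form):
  h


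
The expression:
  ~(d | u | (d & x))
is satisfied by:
  {u: False, d: False}


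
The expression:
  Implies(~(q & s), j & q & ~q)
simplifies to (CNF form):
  q & s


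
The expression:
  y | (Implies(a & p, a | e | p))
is always true.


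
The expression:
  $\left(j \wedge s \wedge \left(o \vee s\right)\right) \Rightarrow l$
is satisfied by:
  {l: True, s: False, j: False}
  {s: False, j: False, l: False}
  {j: True, l: True, s: False}
  {j: True, s: False, l: False}
  {l: True, s: True, j: False}
  {s: True, l: False, j: False}
  {j: True, s: True, l: True}


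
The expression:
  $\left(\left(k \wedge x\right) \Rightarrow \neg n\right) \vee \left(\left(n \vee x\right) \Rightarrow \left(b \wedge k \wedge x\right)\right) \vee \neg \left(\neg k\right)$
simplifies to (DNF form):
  $\text{True}$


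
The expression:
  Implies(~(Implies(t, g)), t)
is always true.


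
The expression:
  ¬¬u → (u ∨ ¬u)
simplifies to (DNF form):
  True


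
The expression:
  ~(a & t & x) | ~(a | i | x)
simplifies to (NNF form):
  ~a | ~t | ~x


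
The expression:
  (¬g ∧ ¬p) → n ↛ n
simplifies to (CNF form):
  g ∨ p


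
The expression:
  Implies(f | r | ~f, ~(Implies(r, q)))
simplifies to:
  r & ~q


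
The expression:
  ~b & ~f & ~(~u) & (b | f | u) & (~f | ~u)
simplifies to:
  u & ~b & ~f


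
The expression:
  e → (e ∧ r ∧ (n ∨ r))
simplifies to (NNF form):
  r ∨ ¬e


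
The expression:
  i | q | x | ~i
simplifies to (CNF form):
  True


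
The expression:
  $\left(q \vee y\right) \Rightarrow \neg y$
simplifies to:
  $\neg y$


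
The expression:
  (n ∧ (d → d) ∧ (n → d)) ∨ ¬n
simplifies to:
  d ∨ ¬n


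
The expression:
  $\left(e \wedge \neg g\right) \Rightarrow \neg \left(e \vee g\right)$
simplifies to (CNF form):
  $g \vee \neg e$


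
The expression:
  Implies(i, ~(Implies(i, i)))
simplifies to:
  ~i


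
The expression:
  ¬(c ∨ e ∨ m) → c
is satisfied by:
  {c: True, m: True, e: True}
  {c: True, m: True, e: False}
  {c: True, e: True, m: False}
  {c: True, e: False, m: False}
  {m: True, e: True, c: False}
  {m: True, e: False, c: False}
  {e: True, m: False, c: False}


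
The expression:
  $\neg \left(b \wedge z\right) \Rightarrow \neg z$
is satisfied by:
  {b: True, z: False}
  {z: False, b: False}
  {z: True, b: True}


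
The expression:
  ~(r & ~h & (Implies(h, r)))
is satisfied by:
  {h: True, r: False}
  {r: False, h: False}
  {r: True, h: True}


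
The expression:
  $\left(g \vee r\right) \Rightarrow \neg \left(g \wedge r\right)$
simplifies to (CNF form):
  $\neg g \vee \neg r$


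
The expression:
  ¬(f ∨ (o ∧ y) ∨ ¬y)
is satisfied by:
  {y: True, o: False, f: False}


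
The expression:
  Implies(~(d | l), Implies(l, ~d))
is always true.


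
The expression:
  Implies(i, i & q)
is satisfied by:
  {q: True, i: False}
  {i: False, q: False}
  {i: True, q: True}


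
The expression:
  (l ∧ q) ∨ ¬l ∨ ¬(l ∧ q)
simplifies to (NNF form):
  True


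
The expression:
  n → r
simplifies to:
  r ∨ ¬n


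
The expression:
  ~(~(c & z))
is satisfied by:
  {c: True, z: True}


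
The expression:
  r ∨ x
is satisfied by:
  {r: True, x: True}
  {r: True, x: False}
  {x: True, r: False}


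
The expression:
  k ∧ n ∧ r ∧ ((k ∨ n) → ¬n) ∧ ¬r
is never true.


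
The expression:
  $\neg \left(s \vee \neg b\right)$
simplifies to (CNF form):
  $b \wedge \neg s$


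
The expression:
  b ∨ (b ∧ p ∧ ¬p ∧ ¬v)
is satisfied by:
  {b: True}


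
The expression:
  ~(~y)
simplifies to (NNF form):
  y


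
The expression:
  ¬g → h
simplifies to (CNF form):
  g ∨ h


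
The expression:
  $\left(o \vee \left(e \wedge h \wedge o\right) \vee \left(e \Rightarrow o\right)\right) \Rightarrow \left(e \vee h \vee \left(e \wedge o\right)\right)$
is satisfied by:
  {e: True, h: True}
  {e: True, h: False}
  {h: True, e: False}


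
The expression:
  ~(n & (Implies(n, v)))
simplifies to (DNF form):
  ~n | ~v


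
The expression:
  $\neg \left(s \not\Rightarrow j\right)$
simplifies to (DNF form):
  $j \vee \neg s$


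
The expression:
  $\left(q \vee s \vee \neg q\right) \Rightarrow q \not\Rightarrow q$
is never true.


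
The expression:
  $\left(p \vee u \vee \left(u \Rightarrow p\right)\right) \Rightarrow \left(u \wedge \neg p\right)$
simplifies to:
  $u \wedge \neg p$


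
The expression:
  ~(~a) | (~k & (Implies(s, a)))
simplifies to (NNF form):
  a | (~k & ~s)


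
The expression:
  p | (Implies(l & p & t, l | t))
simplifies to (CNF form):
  True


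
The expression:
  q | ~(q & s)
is always true.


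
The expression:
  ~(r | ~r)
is never true.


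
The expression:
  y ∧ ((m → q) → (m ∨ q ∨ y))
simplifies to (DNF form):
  y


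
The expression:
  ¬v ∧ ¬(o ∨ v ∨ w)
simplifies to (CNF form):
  ¬o ∧ ¬v ∧ ¬w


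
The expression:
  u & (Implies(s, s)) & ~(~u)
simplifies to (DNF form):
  u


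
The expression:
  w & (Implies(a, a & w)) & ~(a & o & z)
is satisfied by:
  {w: True, o: False, z: False, a: False}
  {a: True, w: True, o: False, z: False}
  {z: True, w: True, o: False, a: False}
  {a: True, z: True, w: True, o: False}
  {o: True, w: True, a: False, z: False}
  {a: True, o: True, w: True, z: False}
  {z: True, o: True, w: True, a: False}


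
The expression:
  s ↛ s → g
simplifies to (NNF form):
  True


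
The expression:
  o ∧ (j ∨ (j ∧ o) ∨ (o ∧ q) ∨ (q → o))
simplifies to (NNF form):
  o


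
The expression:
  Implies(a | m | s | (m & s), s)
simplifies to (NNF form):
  s | (~a & ~m)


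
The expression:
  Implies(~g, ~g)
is always true.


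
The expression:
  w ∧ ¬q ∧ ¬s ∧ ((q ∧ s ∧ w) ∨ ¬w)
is never true.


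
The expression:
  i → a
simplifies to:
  a ∨ ¬i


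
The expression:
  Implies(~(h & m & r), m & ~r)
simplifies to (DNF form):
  (h & m) | (m & ~r)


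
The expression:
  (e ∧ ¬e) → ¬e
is always true.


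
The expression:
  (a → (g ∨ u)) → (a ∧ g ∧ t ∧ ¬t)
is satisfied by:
  {a: True, g: False, u: False}


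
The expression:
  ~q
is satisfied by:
  {q: False}


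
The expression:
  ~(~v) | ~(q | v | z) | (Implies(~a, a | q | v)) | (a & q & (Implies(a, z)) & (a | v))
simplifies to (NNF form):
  a | q | v | ~z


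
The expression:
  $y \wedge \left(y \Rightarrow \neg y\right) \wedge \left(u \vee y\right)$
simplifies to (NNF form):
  $\text{False}$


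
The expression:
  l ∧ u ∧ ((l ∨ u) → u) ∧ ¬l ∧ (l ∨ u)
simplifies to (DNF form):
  False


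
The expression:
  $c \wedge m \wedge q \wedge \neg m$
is never true.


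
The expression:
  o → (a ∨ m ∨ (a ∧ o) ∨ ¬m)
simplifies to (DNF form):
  True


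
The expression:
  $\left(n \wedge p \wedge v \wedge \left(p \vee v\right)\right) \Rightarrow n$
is always true.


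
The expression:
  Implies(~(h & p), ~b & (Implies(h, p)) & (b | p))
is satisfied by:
  {p: True, h: True, b: False}
  {p: True, h: False, b: False}
  {p: True, b: True, h: True}


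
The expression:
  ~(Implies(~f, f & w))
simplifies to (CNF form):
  ~f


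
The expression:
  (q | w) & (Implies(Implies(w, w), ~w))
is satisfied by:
  {q: True, w: False}


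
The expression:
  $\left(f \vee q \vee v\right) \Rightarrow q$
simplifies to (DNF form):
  $q \vee \left(\neg f \wedge \neg v\right)$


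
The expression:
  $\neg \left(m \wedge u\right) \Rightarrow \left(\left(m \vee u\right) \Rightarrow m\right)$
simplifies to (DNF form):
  $m \vee \neg u$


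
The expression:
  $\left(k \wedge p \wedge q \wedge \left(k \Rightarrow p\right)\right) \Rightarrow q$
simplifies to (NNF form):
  $\text{True}$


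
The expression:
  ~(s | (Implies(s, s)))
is never true.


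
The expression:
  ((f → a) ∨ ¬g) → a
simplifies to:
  a ∨ (f ∧ g)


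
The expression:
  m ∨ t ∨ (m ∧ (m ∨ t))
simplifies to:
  m ∨ t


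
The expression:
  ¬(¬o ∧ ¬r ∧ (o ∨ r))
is always true.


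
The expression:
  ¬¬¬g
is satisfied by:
  {g: False}


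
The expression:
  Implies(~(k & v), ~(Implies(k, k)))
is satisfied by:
  {k: True, v: True}


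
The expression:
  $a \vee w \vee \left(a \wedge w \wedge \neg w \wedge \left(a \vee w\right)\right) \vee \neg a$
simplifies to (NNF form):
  $\text{True}$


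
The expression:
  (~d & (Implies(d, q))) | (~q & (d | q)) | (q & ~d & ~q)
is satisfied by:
  {q: False, d: False}
  {d: True, q: False}
  {q: True, d: False}


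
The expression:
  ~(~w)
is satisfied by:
  {w: True}


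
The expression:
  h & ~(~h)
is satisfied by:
  {h: True}


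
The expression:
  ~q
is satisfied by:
  {q: False}


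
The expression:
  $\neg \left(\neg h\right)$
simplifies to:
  $h$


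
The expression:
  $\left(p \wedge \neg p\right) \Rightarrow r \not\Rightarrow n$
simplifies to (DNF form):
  $\text{True}$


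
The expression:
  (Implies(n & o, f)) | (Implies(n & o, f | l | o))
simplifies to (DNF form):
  True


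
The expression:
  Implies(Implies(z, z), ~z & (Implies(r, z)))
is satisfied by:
  {r: False, z: False}


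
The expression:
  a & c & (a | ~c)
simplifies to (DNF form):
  a & c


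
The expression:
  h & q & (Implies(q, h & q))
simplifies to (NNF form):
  h & q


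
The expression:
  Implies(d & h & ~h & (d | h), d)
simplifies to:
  True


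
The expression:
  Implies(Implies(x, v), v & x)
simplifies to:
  x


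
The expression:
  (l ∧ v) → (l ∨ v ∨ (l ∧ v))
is always true.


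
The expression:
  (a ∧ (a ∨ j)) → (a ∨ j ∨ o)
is always true.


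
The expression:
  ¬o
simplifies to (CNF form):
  ¬o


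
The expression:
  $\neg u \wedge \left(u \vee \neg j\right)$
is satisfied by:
  {u: False, j: False}


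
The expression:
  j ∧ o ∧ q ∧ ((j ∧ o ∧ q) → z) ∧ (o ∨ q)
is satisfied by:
  {z: True, j: True, o: True, q: True}


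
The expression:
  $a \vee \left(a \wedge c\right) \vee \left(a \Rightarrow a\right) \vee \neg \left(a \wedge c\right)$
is always true.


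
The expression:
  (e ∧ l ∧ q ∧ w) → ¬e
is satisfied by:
  {l: False, e: False, q: False, w: False}
  {w: True, l: False, e: False, q: False}
  {q: True, l: False, e: False, w: False}
  {w: True, q: True, l: False, e: False}
  {e: True, w: False, l: False, q: False}
  {w: True, e: True, l: False, q: False}
  {q: True, e: True, w: False, l: False}
  {w: True, q: True, e: True, l: False}
  {l: True, q: False, e: False, w: False}
  {w: True, l: True, q: False, e: False}
  {q: True, l: True, w: False, e: False}
  {w: True, q: True, l: True, e: False}
  {e: True, l: True, q: False, w: False}
  {w: True, e: True, l: True, q: False}
  {q: True, e: True, l: True, w: False}


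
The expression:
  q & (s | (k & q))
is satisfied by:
  {k: True, s: True, q: True}
  {k: True, q: True, s: False}
  {s: True, q: True, k: False}


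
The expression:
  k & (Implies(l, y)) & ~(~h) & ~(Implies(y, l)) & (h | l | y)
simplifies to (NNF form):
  h & k & y & ~l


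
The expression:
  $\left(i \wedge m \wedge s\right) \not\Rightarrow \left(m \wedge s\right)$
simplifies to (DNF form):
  $\text{False}$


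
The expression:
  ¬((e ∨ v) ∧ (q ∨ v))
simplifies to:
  ¬v ∧ (¬e ∨ ¬q)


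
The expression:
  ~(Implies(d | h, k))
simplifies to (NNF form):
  ~k & (d | h)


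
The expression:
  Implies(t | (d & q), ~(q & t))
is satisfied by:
  {t: False, q: False}
  {q: True, t: False}
  {t: True, q: False}


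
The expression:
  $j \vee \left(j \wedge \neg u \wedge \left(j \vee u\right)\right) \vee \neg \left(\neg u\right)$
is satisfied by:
  {u: True, j: True}
  {u: True, j: False}
  {j: True, u: False}


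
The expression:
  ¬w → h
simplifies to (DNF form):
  h ∨ w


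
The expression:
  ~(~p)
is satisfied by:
  {p: True}


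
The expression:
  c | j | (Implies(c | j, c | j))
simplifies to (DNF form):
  True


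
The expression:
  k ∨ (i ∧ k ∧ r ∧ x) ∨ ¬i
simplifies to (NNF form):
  k ∨ ¬i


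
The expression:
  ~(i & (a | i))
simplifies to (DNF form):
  ~i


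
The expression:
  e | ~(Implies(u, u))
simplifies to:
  e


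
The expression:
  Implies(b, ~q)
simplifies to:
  ~b | ~q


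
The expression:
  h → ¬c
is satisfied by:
  {h: False, c: False}
  {c: True, h: False}
  {h: True, c: False}


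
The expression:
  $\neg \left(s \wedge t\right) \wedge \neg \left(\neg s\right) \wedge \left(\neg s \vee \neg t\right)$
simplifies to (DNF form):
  $s \wedge \neg t$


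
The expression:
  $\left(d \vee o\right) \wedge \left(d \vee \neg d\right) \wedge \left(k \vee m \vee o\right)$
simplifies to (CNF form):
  $\left(d \vee o\right) \wedge \left(d \vee k \vee o\right) \wedge \left(d \vee m \vee o\right) \wedge \left(k \vee m \vee o\right)$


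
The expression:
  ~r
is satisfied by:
  {r: False}


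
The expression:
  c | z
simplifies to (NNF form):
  c | z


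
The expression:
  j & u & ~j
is never true.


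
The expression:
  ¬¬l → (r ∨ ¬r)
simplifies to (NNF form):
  True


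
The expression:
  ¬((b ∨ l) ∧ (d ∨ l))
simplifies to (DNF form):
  (¬b ∧ ¬l) ∨ (¬d ∧ ¬l)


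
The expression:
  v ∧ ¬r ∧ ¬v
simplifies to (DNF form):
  False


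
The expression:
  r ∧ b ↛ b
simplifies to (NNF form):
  False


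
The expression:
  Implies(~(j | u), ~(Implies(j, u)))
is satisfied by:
  {u: True, j: True}
  {u: True, j: False}
  {j: True, u: False}


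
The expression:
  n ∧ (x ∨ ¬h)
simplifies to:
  n ∧ (x ∨ ¬h)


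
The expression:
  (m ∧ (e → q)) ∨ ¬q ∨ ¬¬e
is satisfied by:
  {m: True, e: True, q: False}
  {m: True, e: False, q: False}
  {e: True, m: False, q: False}
  {m: False, e: False, q: False}
  {m: True, q: True, e: True}
  {m: True, q: True, e: False}
  {q: True, e: True, m: False}


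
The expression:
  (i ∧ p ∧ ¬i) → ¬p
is always true.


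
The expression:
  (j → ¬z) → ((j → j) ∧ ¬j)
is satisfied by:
  {z: True, j: False}
  {j: False, z: False}
  {j: True, z: True}


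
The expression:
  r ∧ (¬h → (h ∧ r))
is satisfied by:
  {r: True, h: True}


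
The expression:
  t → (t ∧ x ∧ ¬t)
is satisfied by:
  {t: False}


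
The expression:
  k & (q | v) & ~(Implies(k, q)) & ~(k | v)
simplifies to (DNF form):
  False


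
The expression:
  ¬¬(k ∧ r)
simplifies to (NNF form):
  k ∧ r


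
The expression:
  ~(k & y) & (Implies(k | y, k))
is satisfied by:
  {y: False}


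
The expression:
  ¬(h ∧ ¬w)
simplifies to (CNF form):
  w ∨ ¬h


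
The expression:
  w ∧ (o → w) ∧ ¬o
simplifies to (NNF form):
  w ∧ ¬o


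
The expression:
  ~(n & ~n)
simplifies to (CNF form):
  True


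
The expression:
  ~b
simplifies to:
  ~b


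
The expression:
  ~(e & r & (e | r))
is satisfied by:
  {e: False, r: False}
  {r: True, e: False}
  {e: True, r: False}


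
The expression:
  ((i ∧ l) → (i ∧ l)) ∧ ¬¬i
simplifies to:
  i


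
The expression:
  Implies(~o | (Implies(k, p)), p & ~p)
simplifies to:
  k & o & ~p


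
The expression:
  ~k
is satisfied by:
  {k: False}


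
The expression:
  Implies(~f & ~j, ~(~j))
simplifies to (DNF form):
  f | j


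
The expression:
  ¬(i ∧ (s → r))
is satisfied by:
  {s: True, i: False, r: False}
  {s: False, i: False, r: False}
  {r: True, s: True, i: False}
  {r: True, s: False, i: False}
  {i: True, s: True, r: False}


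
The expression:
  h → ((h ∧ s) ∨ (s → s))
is always true.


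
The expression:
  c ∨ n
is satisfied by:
  {n: True, c: True}
  {n: True, c: False}
  {c: True, n: False}


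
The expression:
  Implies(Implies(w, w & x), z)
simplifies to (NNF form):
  z | (w & ~x)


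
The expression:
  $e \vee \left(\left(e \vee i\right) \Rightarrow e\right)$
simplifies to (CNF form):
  $e \vee \neg i$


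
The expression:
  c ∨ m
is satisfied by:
  {c: True, m: True}
  {c: True, m: False}
  {m: True, c: False}


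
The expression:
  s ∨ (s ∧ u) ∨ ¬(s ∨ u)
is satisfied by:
  {s: True, u: False}
  {u: False, s: False}
  {u: True, s: True}


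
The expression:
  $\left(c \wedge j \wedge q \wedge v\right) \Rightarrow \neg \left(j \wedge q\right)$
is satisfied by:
  {v: False, q: False, c: False, j: False}
  {j: True, v: False, q: False, c: False}
  {c: True, v: False, q: False, j: False}
  {j: True, c: True, v: False, q: False}
  {q: True, j: False, v: False, c: False}
  {j: True, q: True, v: False, c: False}
  {c: True, q: True, j: False, v: False}
  {j: True, c: True, q: True, v: False}
  {v: True, c: False, q: False, j: False}
  {j: True, v: True, c: False, q: False}
  {c: True, v: True, j: False, q: False}
  {j: True, c: True, v: True, q: False}
  {q: True, v: True, c: False, j: False}
  {j: True, q: True, v: True, c: False}
  {c: True, q: True, v: True, j: False}


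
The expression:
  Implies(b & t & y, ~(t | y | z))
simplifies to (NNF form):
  ~b | ~t | ~y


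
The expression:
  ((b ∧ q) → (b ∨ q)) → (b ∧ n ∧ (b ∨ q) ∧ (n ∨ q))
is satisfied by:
  {b: True, n: True}


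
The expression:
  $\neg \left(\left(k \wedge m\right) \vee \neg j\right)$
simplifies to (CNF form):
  $j \wedge \left(\neg k \vee \neg m\right)$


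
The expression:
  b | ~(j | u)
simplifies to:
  b | (~j & ~u)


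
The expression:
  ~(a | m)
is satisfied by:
  {a: False, m: False}


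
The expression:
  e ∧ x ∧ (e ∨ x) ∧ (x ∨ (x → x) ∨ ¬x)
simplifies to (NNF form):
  e ∧ x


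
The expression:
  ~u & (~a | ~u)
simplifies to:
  ~u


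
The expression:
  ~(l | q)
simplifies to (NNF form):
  ~l & ~q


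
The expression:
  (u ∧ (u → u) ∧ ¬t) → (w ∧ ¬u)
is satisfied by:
  {t: True, u: False}
  {u: False, t: False}
  {u: True, t: True}


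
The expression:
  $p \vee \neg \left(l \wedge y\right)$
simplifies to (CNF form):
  $p \vee \neg l \vee \neg y$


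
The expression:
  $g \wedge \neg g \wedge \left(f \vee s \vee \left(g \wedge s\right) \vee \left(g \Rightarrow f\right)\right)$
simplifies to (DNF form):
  $\text{False}$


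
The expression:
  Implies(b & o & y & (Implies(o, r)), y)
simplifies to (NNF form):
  True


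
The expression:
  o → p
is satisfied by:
  {p: True, o: False}
  {o: False, p: False}
  {o: True, p: True}


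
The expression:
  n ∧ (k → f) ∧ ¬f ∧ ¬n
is never true.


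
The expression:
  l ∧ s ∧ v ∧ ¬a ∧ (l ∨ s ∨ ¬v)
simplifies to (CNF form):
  l ∧ s ∧ v ∧ ¬a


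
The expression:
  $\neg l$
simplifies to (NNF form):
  $\neg l$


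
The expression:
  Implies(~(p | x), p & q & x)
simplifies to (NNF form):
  p | x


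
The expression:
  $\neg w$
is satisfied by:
  {w: False}


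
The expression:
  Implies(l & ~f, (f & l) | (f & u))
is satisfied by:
  {f: True, l: False}
  {l: False, f: False}
  {l: True, f: True}


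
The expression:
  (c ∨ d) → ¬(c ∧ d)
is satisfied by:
  {c: False, d: False}
  {d: True, c: False}
  {c: True, d: False}


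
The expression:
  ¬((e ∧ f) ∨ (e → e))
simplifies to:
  False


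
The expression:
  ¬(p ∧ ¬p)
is always true.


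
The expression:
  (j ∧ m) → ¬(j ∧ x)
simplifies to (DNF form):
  ¬j ∨ ¬m ∨ ¬x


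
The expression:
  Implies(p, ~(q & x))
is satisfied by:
  {p: False, q: False, x: False}
  {x: True, p: False, q: False}
  {q: True, p: False, x: False}
  {x: True, q: True, p: False}
  {p: True, x: False, q: False}
  {x: True, p: True, q: False}
  {q: True, p: True, x: False}


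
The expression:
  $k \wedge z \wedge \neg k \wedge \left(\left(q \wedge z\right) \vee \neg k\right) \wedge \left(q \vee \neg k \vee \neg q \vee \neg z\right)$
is never true.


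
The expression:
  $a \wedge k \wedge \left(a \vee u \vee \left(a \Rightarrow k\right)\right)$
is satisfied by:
  {a: True, k: True}


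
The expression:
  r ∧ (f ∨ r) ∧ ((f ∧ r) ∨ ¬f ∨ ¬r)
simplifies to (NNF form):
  r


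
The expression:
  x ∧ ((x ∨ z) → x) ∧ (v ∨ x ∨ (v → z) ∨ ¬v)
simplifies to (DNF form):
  x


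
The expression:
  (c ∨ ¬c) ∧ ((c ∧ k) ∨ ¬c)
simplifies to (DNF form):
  k ∨ ¬c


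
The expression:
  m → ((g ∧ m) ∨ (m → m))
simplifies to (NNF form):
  True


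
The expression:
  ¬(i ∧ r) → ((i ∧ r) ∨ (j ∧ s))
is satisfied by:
  {i: True, s: True, r: True, j: True}
  {i: True, s: True, r: True, j: False}
  {i: True, s: True, j: True, r: False}
  {i: True, r: True, j: True, s: False}
  {i: True, r: True, j: False, s: False}
  {s: True, j: True, r: True, i: False}
  {s: True, j: True, r: False, i: False}


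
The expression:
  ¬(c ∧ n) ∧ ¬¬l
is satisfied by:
  {l: True, c: False, n: False}
  {n: True, l: True, c: False}
  {c: True, l: True, n: False}


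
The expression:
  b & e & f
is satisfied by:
  {e: True, b: True, f: True}


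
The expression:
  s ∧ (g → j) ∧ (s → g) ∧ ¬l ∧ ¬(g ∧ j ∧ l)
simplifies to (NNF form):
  g ∧ j ∧ s ∧ ¬l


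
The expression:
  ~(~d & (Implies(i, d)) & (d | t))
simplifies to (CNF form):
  d | i | ~t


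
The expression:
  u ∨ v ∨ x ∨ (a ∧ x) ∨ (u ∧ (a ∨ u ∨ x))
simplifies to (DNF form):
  u ∨ v ∨ x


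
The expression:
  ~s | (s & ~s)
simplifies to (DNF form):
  ~s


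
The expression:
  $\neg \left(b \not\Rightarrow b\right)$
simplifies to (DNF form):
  $\text{True}$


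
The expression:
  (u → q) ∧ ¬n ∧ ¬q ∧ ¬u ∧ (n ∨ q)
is never true.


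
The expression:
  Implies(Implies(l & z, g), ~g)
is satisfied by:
  {g: False}


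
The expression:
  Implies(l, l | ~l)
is always true.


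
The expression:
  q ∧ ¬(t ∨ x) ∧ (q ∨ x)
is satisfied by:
  {q: True, x: False, t: False}


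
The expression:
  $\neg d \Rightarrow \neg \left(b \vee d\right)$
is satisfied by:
  {d: True, b: False}
  {b: False, d: False}
  {b: True, d: True}


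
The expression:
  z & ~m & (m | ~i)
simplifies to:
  z & ~i & ~m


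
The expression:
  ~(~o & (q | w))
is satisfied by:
  {o: True, w: False, q: False}
  {o: True, q: True, w: False}
  {o: True, w: True, q: False}
  {o: True, q: True, w: True}
  {q: False, w: False, o: False}


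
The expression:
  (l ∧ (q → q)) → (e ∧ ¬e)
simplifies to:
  ¬l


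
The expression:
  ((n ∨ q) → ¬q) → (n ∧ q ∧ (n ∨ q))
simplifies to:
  q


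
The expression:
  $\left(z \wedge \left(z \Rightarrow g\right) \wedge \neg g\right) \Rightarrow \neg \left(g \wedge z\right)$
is always true.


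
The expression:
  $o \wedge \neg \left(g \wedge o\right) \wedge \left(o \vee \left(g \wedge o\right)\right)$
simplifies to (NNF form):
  $o \wedge \neg g$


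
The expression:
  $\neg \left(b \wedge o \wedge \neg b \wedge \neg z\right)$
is always true.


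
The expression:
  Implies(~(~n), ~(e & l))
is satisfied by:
  {l: False, e: False, n: False}
  {n: True, l: False, e: False}
  {e: True, l: False, n: False}
  {n: True, e: True, l: False}
  {l: True, n: False, e: False}
  {n: True, l: True, e: False}
  {e: True, l: True, n: False}


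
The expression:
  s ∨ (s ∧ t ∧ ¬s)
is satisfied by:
  {s: True}


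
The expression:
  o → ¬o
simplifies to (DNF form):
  ¬o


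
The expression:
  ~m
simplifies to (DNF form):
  ~m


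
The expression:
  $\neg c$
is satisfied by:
  {c: False}


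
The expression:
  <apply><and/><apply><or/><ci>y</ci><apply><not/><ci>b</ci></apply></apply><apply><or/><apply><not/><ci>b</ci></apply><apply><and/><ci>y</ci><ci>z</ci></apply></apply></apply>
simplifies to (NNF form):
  <apply><or/><apply><not/><ci>b</ci></apply><apply><and/><ci>y</ci><ci>z</ci></apply></apply>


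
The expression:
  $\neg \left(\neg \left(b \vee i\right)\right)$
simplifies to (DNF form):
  $b \vee i$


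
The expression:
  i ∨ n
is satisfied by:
  {i: True, n: True}
  {i: True, n: False}
  {n: True, i: False}


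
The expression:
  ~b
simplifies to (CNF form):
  ~b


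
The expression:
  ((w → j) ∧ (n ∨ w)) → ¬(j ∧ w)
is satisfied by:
  {w: False, j: False}
  {j: True, w: False}
  {w: True, j: False}


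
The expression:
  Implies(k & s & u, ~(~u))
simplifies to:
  True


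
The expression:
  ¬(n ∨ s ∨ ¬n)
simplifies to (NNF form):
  False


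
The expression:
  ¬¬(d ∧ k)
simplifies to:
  d ∧ k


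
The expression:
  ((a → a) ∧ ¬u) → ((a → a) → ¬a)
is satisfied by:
  {u: True, a: False}
  {a: False, u: False}
  {a: True, u: True}


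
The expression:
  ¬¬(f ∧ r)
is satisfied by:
  {r: True, f: True}


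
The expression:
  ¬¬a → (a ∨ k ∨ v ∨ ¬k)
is always true.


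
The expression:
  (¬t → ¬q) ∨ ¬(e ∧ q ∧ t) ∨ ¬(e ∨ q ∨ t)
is always true.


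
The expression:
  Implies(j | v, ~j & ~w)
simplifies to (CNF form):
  ~j & (~v | ~w)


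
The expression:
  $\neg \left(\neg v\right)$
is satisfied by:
  {v: True}


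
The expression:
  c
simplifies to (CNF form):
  c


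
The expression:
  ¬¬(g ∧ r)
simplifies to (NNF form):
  g ∧ r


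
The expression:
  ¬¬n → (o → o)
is always true.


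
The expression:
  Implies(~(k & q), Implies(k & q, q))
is always true.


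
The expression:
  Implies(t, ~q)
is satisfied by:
  {t: False, q: False}
  {q: True, t: False}
  {t: True, q: False}


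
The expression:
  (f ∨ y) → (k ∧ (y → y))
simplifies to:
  k ∨ (¬f ∧ ¬y)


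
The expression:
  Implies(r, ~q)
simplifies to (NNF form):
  ~q | ~r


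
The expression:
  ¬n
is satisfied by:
  {n: False}


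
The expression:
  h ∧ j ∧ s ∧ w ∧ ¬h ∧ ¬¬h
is never true.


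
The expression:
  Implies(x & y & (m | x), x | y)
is always true.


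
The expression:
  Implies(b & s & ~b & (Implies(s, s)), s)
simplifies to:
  True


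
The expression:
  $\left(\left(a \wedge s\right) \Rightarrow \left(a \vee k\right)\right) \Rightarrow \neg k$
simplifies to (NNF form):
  $\neg k$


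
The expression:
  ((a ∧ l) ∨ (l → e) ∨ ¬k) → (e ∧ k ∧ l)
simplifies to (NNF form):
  k ∧ l ∧ (e ∨ ¬a)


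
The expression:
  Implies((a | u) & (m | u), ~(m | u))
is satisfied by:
  {u: False, m: False, a: False}
  {a: True, u: False, m: False}
  {m: True, u: False, a: False}


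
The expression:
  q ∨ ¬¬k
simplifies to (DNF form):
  k ∨ q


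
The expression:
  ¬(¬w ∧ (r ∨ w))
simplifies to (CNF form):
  w ∨ ¬r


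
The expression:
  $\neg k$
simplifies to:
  $\neg k$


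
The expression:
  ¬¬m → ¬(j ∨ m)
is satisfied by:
  {m: False}


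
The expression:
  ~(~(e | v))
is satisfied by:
  {v: True, e: True}
  {v: True, e: False}
  {e: True, v: False}


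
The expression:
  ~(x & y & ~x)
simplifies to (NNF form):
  True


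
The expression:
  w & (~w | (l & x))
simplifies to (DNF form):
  l & w & x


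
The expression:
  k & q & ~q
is never true.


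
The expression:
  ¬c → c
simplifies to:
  c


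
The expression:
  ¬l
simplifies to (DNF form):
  ¬l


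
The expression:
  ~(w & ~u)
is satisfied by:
  {u: True, w: False}
  {w: False, u: False}
  {w: True, u: True}


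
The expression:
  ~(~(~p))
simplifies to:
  ~p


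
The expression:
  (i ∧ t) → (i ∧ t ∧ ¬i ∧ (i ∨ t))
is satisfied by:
  {t: False, i: False}
  {i: True, t: False}
  {t: True, i: False}


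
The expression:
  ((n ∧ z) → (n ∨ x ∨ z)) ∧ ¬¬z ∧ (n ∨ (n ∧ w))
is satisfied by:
  {z: True, n: True}


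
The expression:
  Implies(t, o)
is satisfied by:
  {o: True, t: False}
  {t: False, o: False}
  {t: True, o: True}


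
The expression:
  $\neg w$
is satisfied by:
  {w: False}


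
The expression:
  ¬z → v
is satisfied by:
  {z: True, v: True}
  {z: True, v: False}
  {v: True, z: False}


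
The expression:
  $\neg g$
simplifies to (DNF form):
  $\neg g$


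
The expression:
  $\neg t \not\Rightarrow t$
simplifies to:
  $\neg t$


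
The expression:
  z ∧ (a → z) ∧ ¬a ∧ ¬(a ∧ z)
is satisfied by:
  {z: True, a: False}


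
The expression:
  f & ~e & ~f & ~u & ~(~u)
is never true.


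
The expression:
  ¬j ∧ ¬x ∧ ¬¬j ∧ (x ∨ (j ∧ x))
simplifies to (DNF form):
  False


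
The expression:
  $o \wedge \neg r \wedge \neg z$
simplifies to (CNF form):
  $o \wedge \neg r \wedge \neg z$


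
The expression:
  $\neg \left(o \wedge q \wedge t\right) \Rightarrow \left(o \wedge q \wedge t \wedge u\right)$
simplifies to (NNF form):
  $o \wedge q \wedge t$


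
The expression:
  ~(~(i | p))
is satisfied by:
  {i: True, p: True}
  {i: True, p: False}
  {p: True, i: False}


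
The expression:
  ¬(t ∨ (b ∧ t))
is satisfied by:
  {t: False}


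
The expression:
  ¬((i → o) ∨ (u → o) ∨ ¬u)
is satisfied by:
  {i: True, u: True, o: False}


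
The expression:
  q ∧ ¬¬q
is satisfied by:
  {q: True}


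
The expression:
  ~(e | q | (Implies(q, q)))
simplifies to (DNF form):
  False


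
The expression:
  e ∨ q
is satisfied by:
  {q: True, e: True}
  {q: True, e: False}
  {e: True, q: False}


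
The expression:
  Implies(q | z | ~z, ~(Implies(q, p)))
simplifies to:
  q & ~p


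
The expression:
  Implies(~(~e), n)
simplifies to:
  n | ~e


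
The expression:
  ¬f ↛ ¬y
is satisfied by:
  {y: True, f: False}


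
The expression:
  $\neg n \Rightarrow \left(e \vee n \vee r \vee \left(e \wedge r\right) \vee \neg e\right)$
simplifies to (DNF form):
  $\text{True}$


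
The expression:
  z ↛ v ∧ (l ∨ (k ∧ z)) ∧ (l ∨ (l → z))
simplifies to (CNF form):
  z ∧ ¬v ∧ (k ∨ l)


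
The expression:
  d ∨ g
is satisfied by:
  {d: True, g: True}
  {d: True, g: False}
  {g: True, d: False}


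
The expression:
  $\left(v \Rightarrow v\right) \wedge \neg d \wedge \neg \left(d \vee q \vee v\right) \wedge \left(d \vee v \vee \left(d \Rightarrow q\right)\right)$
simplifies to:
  $\neg d \wedge \neg q \wedge \neg v$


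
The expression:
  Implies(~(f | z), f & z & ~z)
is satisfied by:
  {z: True, f: True}
  {z: True, f: False}
  {f: True, z: False}


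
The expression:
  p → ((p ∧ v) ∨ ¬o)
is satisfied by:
  {v: True, p: False, o: False}
  {p: False, o: False, v: False}
  {o: True, v: True, p: False}
  {o: True, p: False, v: False}
  {v: True, p: True, o: False}
  {p: True, v: False, o: False}
  {o: True, p: True, v: True}


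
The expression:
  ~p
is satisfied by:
  {p: False}


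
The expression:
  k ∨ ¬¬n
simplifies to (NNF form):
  k ∨ n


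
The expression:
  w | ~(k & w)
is always true.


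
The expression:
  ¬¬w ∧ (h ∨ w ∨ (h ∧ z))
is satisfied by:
  {w: True}
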